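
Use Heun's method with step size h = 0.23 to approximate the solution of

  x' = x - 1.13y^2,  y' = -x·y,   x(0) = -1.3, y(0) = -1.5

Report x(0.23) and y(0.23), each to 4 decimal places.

Heun on (x,y): k1 = f(t_n, state_n); k2 = f(t_n + h, state_n + h·k1); state_{n+1} = state_n + (h/2)·(k1 + k2).
0.000000: (-1.300000, -1.500000)
  k1 = (-3.842500, -1.950000)
  predictor → (-2.183775, -1.948500)
  k2 = (-6.473992, -4.255086)
  → (-2.486397, -2.213585)
(x(0.23), y(0.23)) ≈ (-2.4864, -2.2136)

-2.4864, -2.2136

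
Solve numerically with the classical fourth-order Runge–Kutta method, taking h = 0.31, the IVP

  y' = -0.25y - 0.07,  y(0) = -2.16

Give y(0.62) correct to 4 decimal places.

-1.8901

RK4: k1 = f(t_n, y_n); k2 = f(t_n + h/2, y_n + (h/2)·k1); k3 = f(t_n + h/2, y_n + (h/2)·k2); k4 = f(t_n + h, y_n + h·k3); y_{n+1} = y_n + (h/6)·(k1 + 2k2 + 2k3 + k4).
t=0.000000, y=-2.160000:
  k1 = f(0.000000, -2.160000) = 0.470000
  k2 = f(0.155000, -2.087150) = 0.451788
  k3 = f(0.155000, -2.089973) = 0.452493
  k4 = f(0.310000, -2.019727) = 0.434932
  y ← -2.160000 + (0.31/6)·(k1 + 2k2 + 2k3 + k4) = -2.019803
t=0.310000, y=-2.019803:
  k1 = f(0.310000, -2.019803) = 0.434951
  k2 = f(0.465000, -1.952385) = 0.418096
  k3 = f(0.465000, -1.954998) = 0.418749
  k4 = f(0.620000, -1.889991) = 0.402498
  y ← -2.019803 + (0.31/6)·(k1 + 2k2 + 2k3 + k4) = -1.890061
y(0.62) ≈ -1.8901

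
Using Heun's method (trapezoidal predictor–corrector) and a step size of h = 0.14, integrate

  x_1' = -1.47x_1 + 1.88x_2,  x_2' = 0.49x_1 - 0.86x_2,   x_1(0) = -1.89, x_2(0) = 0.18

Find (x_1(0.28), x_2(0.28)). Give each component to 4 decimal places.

Heun on (x_1,x_2): k1 = f(t_n, state_n); k2 = f(t_n + h, state_n + h·k1); state_{n+1} = state_n + (h/2)·(k1 + k2).
0.000000: (-1.890000, 0.180000)
  k1 = (3.116700, -1.080900)
  predictor → (-1.453662, 0.028674)
  k2 = (2.190790, -0.736954)
  → (-1.518476, 0.052750)
0.140000: (-1.518476, 0.052750)
  k1 = (2.331330, -0.789418)
  predictor → (-1.192090, -0.057768)
  k2 = (1.643767, -0.534443)
  → (-1.240219, -0.039920)
(x_1(0.28), x_2(0.28)) ≈ (-1.2402, -0.0399)

-1.2402, -0.0399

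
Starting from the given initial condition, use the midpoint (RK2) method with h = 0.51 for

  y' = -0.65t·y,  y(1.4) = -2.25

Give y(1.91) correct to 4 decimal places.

-1.3020

Midpoint: k1 = f(t_n, y_n); k2 = f(t_n + h/2, y_n + (h/2)·k1); y_{n+1} = y_n + h·k2.
t=1.400000, y=-2.250000:
  k1 = f(1.400000, -2.250000) = 2.047500
  k2 = f(1.655000, -1.727888) = 1.858775
  y ← -2.250000 + 0.51·1.858775 = -1.302025
y(1.91) ≈ -1.3020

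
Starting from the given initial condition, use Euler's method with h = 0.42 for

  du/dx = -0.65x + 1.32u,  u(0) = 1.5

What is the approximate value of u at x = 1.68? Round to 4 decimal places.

7.7793

Euler: u_{n+1} = u_n + h·f(x_n, u_n).
x=0.000000, u=1.500000: f=1.980000 → u ← 1.500000 + 0.42·1.980000 = 2.331600
x=0.420000, u=2.331600: f=2.804712 → u ← 2.331600 + 0.42·2.804712 = 3.509579
x=0.840000, u=3.509579: f=4.086644 → u ← 3.509579 + 0.42·4.086644 = 5.225970
x=1.260000, u=5.225970: f=6.079280 → u ← 5.225970 + 0.42·6.079280 = 7.779267
u(1.68) ≈ 7.7793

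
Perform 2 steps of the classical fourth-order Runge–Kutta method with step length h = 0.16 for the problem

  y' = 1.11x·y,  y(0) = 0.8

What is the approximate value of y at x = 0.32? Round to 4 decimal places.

RK4: k1 = f(x_n, y_n); k2 = f(x_n + h/2, y_n + (h/2)·k1); k3 = f(x_n + h/2, y_n + (h/2)·k2); k4 = f(x_n + h, y_n + h·k3); y_{n+1} = y_n + (h/6)·(k1 + 2k2 + 2k3 + k4).
x=0.000000, y=0.800000:
  k1 = f(0.000000, 0.800000) = 0.000000
  k2 = f(0.080000, 0.800000) = 0.071040
  k3 = f(0.080000, 0.805683) = 0.071545
  k4 = f(0.160000, 0.811447) = 0.144113
  y ← 0.800000 + (0.16/6)·(k1 + 2k2 + 2k3 + k4) = 0.811448
x=0.160000, y=0.811448:
  k1 = f(0.160000, 0.811448) = 0.144113
  k2 = f(0.240000, 0.822977) = 0.219241
  k3 = f(0.240000, 0.828987) = 0.220842
  k4 = f(0.320000, 0.846782) = 0.300777
  y ← 0.811448 + (0.16/6)·(k1 + 2k2 + 2k3 + k4) = 0.846782
y(0.32) ≈ 0.8468

0.8468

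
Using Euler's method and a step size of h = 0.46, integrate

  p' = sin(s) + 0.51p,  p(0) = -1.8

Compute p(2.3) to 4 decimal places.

Euler: p_{n+1} = p_n + h·f(s_n, p_n).
s=0.000000, p=-1.800000: f=-0.918000 → p ← -1.800000 + 0.46·(-0.918000) = -2.222280
s=0.460000, p=-2.222280: f=-0.689415 → p ← -2.222280 + 0.46·(-0.689415) = -2.539411
s=0.920000, p=-2.539411: f=-0.499498 → p ← -2.539411 + 0.46·(-0.499498) = -2.769180
s=1.380000, p=-2.769180: f=-0.430428 → p ← -2.769180 + 0.46·(-0.430428) = -2.967177
s=1.840000, p=-2.967177: f=-0.549277 → p ← -2.967177 + 0.46·(-0.549277) = -3.219844
p(2.3) ≈ -3.2198

-3.2198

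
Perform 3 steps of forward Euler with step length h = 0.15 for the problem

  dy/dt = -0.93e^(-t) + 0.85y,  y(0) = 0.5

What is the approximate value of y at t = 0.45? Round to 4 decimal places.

Euler: y_{n+1} = y_n + h·f(t_n, y_n).
t=0.000000, y=0.500000: f=-0.505000 → y ← 0.500000 + 0.15·(-0.505000) = 0.424250
t=0.150000, y=0.424250: f=-0.439846 → y ← 0.424250 + 0.15·(-0.439846) = 0.358273
t=0.300000, y=0.358273: f=-0.384429 → y ← 0.358273 + 0.15·(-0.384429) = 0.300609
y(0.45) ≈ 0.3006

0.3006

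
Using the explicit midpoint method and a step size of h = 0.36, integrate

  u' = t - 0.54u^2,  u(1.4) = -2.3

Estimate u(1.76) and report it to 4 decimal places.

-3.0074

Midpoint: k1 = f(t_n, u_n); k2 = f(t_n + h/2, u_n + (h/2)·k1); u_{n+1} = u_n + h·k2.
t=1.400000, u=-2.300000:
  k1 = f(1.400000, -2.300000) = -1.456600
  k2 = f(1.580000, -2.562188) = -1.964996
  u ← -2.300000 + 0.36·(-1.964996) = -3.007399
u(1.76) ≈ -3.0074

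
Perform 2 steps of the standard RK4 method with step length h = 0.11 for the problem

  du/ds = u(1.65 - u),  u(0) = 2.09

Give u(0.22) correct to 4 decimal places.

1.9331

RK4: k1 = f(s_n, u_n); k2 = f(s_n + h/2, u_n + (h/2)·k1); k3 = f(s_n + h/2, u_n + (h/2)·k2); k4 = f(s_n + h, u_n + h·k3); u_{n+1} = u_n + (h/6)·(k1 + 2k2 + 2k3 + k4).
s=0.000000, u=2.090000:
  k1 = f(0.000000, 2.090000) = -0.919600
  k2 = f(0.055000, 2.039422) = -0.794196
  k3 = f(0.055000, 2.046319) = -0.810996
  k4 = f(0.110000, 2.000790) = -0.701858
  u ← 2.090000 + (0.11/6)·(k1 + 2k2 + 2k3 + k4) = 2.001416
s=0.110000, u=2.001416:
  k1 = f(0.110000, 2.001416) = -0.703330
  k2 = f(0.165000, 1.962733) = -0.613812
  k3 = f(0.165000, 1.967657) = -0.625039
  k4 = f(0.220000, 1.932662) = -0.546290
  u ← 2.001416 + (0.11/6)·(k1 + 2k2 + 2k3 + k4) = 1.933082
u(0.22) ≈ 1.9331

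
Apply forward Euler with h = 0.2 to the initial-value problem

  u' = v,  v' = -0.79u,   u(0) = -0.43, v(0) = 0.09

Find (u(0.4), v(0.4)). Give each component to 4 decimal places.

-0.3804, 0.2230

Euler on (u,v): u_{n+1} = u_n + h·u', v_{n+1} = v_n + h·v'.
0.000000: (-0.430000, 0.090000); f=(0.090000, 0.339700) → (-0.412000, 0.157940)
0.200000: (-0.412000, 0.157940); f=(0.157940, 0.325480) → (-0.380412, 0.223036)
(u(0.4), v(0.4)) ≈ (-0.3804, 0.2230)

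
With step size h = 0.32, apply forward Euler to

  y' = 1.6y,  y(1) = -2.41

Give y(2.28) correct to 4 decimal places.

-12.5958

Euler: y_{n+1} = y_n + h·f(s_n, y_n).
s=1.000000, y=-2.410000: f=-3.856000 → y ← -2.410000 + 0.32·(-3.856000) = -3.643920
s=1.320000, y=-3.643920: f=-5.830272 → y ← -3.643920 + 0.32·(-5.830272) = -5.509607
s=1.640000, y=-5.509607: f=-8.815371 → y ← -5.509607 + 0.32·(-8.815371) = -8.330526
s=1.960000, y=-8.330526: f=-13.328841 → y ← -8.330526 + 0.32·(-13.328841) = -12.595755
y(2.28) ≈ -12.5958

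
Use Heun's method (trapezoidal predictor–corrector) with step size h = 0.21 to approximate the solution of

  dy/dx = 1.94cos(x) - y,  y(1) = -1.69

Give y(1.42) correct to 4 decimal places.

Heun: k1 = f(x_n, y_n); k2 = f(x_n + h, y_n + h·k1); y_{n+1} = y_n + (h/2)·(k1 + k2).
x=1.000000, y=-1.690000:
  k1 = f(1.000000, -1.690000) = 2.738186
  k2 = f(1.210000, -1.114981) = 1.799838
  y ← -1.690000 + (0.21/2)·(2.738186 + 1.799838) = -1.213507
x=1.210000, y=-1.213507:
  k1 = f(1.210000, -1.213507) = 1.898365
  k2 = f(1.420000, -0.814851) = 1.106288
  y ← -1.213507 + (0.21/2)·(1.898365 + 1.106288) = -0.898019
y(1.42) ≈ -0.8980

-0.8980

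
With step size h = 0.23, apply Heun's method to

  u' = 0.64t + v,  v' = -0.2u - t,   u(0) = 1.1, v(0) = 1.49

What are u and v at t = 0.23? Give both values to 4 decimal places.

Heun on (u,v): k1 = f(t_n, state_n); k2 = f(t_n + h, state_n + h·k1); state_{n+1} = state_n + (h/2)·(k1 + k2).
0.000000: (1.100000, 1.490000)
  k1 = (1.490000, -0.220000)
  predictor → (1.442700, 1.439400)
  k2 = (1.586600, -0.518540)
  → (1.453809, 1.405068)
(u(0.23), v(0.23)) ≈ (1.4538, 1.4051)

1.4538, 1.4051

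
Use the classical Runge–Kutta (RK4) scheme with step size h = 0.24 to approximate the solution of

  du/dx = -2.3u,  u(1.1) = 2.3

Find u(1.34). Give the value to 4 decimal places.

1.3252

RK4: k1 = f(x_n, u_n); k2 = f(x_n + h/2, u_n + (h/2)·k1); k3 = f(x_n + h/2, u_n + (h/2)·k2); k4 = f(x_n + h, u_n + h·k3); u_{n+1} = u_n + (h/6)·(k1 + 2k2 + 2k3 + k4).
x=1.100000, u=2.300000:
  k1 = f(1.100000, 2.300000) = -5.290000
  k2 = f(1.220000, 1.665200) = -3.829960
  k3 = f(1.220000, 1.840405) = -4.232931
  k4 = f(1.340000, 1.284097) = -2.953422
  u ← 2.300000 + (0.24/6)·(k1 + 2k2 + 2k3 + k4) = 1.325232
u(1.34) ≈ 1.3252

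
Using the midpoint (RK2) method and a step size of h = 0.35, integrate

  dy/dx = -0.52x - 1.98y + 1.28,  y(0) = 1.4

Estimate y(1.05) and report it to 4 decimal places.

Midpoint: k1 = f(x_n, y_n); k2 = f(x_n + h/2, y_n + (h/2)·k1); y_{n+1} = y_n + h·k2.
x=0.000000, y=1.400000:
  k1 = f(0.000000, 1.400000) = -1.492000
  k2 = f(0.175000, 1.138900) = -1.066022
  y ← 1.400000 + 0.35·(-1.066022) = 1.026892
x=0.350000, y=1.026892:
  k1 = f(0.350000, 1.026892) = -0.935247
  k2 = f(0.525000, 0.863224) = -0.702184
  y ← 1.026892 + 0.35·(-0.702184) = 0.781128
x=0.700000, y=0.781128:
  k1 = f(0.700000, 0.781128) = -0.630633
  k2 = f(0.875000, 0.670767) = -0.503119
  y ← 0.781128 + 0.35·(-0.503119) = 0.605036
y(1.05) ≈ 0.6050

0.6050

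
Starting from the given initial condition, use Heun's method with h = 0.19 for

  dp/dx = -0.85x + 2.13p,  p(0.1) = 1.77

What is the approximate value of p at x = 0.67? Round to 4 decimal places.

5.5231

Heun: k1 = f(x_n, p_n); k2 = f(x_n + h, p_n + h·k1); p_{n+1} = p_n + (h/2)·(k1 + k2).
x=0.100000, p=1.770000:
  k1 = f(0.100000, 1.770000) = 3.685100
  k2 = f(0.290000, 2.470169) = 5.014960
  p ← 1.770000 + (0.19/2)·(3.685100 + 5.014960) = 2.596506
x=0.290000, p=2.596506:
  k1 = f(0.290000, 2.596506) = 5.284057
  k2 = f(0.480000, 3.600477) = 7.261015
  p ← 2.596506 + (0.19/2)·(5.284057 + 7.261015) = 3.788288
x=0.480000, p=3.788288:
  k1 = f(0.480000, 3.788288) = 7.661052
  k2 = f(0.670000, 5.243888) = 10.599980
  p ← 3.788288 + (0.19/2)·(7.661052 + 10.599980) = 5.523086
p(0.67) ≈ 5.5231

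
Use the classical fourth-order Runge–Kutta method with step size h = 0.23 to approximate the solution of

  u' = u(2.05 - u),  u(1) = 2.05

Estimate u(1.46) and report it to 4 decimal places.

2.0500

RK4: k1 = f(s_n, u_n); k2 = f(s_n + h/2, u_n + (h/2)·k1); k3 = f(s_n + h/2, u_n + (h/2)·k2); k4 = f(s_n + h, u_n + h·k3); u_{n+1} = u_n + (h/6)·(k1 + 2k2 + 2k3 + k4).
s=1.000000, u=2.050000:
  k1 = f(1.000000, 2.050000) = 0.000000
  k2 = f(1.115000, 2.050000) = 0.000000
  k3 = f(1.115000, 2.050000) = 0.000000
  k4 = f(1.230000, 2.050000) = 0.000000
  u ← 2.050000 + (0.23/6)·(k1 + 2k2 + 2k3 + k4) = 2.050000
s=1.230000, u=2.050000:
  k1 = f(1.230000, 2.050000) = 0.000000
  k2 = f(1.345000, 2.050000) = 0.000000
  k3 = f(1.345000, 2.050000) = 0.000000
  k4 = f(1.460000, 2.050000) = 0.000000
  u ← 2.050000 + (0.23/6)·(k1 + 2k2 + 2k3 + k4) = 2.050000
u(1.46) ≈ 2.0500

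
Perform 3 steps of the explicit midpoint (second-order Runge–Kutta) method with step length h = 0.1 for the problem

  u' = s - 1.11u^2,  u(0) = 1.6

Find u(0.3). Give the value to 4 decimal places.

Midpoint: k1 = f(s_n, u_n); k2 = f(s_n + h/2, u_n + (h/2)·k1); u_{n+1} = u_n + h·k2.
s=0.000000, u=1.600000:
  k1 = f(0.000000, 1.600000) = -2.841600
  k2 = f(0.050000, 1.457920) = -2.309339
  u ← 1.600000 + 0.1·(-2.309339) = 1.369066
s=0.100000, u=1.369066:
  k1 = f(0.100000, 1.369066) = -1.980520
  k2 = f(0.150000, 1.270040) = -1.640432
  u ← 1.369066 + 0.1·(-1.640432) = 1.205023
s=0.200000, u=1.205023:
  k1 = f(0.200000, 1.205023) = -1.411809
  k2 = f(0.250000, 1.134432) = -1.178500
  u ← 1.205023 + 0.1·(-1.178500) = 1.087173
u(0.3) ≈ 1.0872

1.0872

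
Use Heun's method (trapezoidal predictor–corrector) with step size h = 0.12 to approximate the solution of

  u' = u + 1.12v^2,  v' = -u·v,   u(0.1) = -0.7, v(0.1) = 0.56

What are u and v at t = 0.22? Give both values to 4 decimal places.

Heun on (u,v): k1 = f(t_n, state_n); k2 = f(t_n + h, state_n + h·k1); state_{n+1} = state_n + (h/2)·(k1 + k2).
0.100000: (-0.700000, 0.560000)
  k1 = (-0.348768, 0.392000)
  predictor → (-0.741852, 0.607040)
  k2 = (-0.329135, 0.450334)
  → (-0.740674, 0.610540)
(u(0.22), v(0.22)) ≈ (-0.7407, 0.6105)

-0.7407, 0.6105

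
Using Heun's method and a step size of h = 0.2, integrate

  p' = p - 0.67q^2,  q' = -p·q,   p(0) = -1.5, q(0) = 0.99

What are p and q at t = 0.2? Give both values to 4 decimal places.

-2.0198, 1.3871

Heun on (p,q): k1 = f(t_n, state_n); k2 = f(t_n + h, state_n + h·k1); state_{n+1} = state_n + (h/2)·(k1 + k2).
0.000000: (-1.500000, 0.990000)
  k1 = (-2.156667, 1.485000)
  predictor → (-1.931333, 1.287000)
  k2 = (-3.041101, 2.485626)
  → (-2.019777, 1.387063)
(p(0.2), q(0.2)) ≈ (-2.0198, 1.3871)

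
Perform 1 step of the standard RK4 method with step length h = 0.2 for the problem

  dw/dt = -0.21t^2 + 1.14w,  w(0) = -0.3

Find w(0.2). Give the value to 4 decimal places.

-0.3774

RK4: k1 = f(t_n, w_n); k2 = f(t_n + h/2, w_n + (h/2)·k1); k3 = f(t_n + h/2, w_n + (h/2)·k2); k4 = f(t_n + h, w_n + h·k3); w_{n+1} = w_n + (h/6)·(k1 + 2k2 + 2k3 + k4).
t=0.000000, w=-0.300000:
  k1 = f(0.000000, -0.300000) = -0.342000
  k2 = f(0.100000, -0.334200) = -0.383088
  k3 = f(0.100000, -0.338309) = -0.387772
  k4 = f(0.200000, -0.377554) = -0.438812
  w ← -0.300000 + (0.2/6)·(k1 + 2k2 + 2k3 + k4) = -0.377418
w(0.2) ≈ -0.3774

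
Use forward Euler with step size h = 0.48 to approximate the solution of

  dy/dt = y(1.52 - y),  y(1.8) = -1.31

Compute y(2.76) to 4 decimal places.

-9.9252

Euler: y_{n+1} = y_n + h·f(t_n, y_n).
t=1.800000, y=-1.310000: f=-3.707300 → y ← -1.310000 + 0.48·(-3.707300) = -3.089504
t=2.280000, y=-3.089504: f=-14.241081 → y ← -3.089504 + 0.48·(-14.241081) = -9.925223
y(2.76) ≈ -9.9252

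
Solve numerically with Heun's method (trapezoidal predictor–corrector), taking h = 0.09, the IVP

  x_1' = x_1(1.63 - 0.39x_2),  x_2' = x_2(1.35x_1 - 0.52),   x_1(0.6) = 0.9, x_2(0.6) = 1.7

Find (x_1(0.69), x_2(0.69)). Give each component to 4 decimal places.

0.9799, 1.8183

Heun on (x_1,x_2): k1 = f(s_n, state_n); k2 = f(s_n + h, state_n + h·k1); state_{n+1} = state_n + (h/2)·(k1 + k2).
0.600000: (0.900000, 1.700000)
  k1 = (0.870300, 1.181500)
  predictor → (0.978327, 1.806335)
  k2 = (0.905470, 1.446407)
  → (0.979910, 1.818256)
(x_1(0.69), x_2(0.69)) ≈ (0.9799, 1.8183)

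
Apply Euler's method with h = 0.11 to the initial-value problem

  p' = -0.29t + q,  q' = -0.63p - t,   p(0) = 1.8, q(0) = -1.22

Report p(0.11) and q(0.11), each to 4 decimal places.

Euler on (p,q): p_{n+1} = p_n + h·p', q_{n+1} = q_n + h·q'.
0.000000: (1.800000, -1.220000); f=(-1.220000, -1.134000) → (1.665800, -1.344740)
(p(0.11), q(0.11)) ≈ (1.6658, -1.3447)

1.6658, -1.3447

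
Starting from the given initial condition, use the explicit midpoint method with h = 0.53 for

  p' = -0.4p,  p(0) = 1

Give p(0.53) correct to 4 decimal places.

0.8105

Midpoint: k1 = f(t_n, p_n); k2 = f(t_n + h/2, p_n + (h/2)·k1); p_{n+1} = p_n + h·k2.
t=0.000000, p=1.000000:
  k1 = f(0.000000, 1.000000) = -0.400000
  k2 = f(0.265000, 0.894000) = -0.357600
  p ← 1.000000 + 0.53·(-0.357600) = 0.810472
p(0.53) ≈ 0.8105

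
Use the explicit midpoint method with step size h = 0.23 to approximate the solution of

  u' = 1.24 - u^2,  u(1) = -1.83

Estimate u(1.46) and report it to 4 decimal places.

Midpoint: k1 = f(s_n, u_n); k2 = f(s_n + h/2, u_n + (h/2)·k1); u_{n+1} = u_n + h·k2.
s=1.000000, u=-1.830000:
  k1 = f(1.000000, -1.830000) = -2.108900
  k2 = f(1.115000, -2.072523) = -3.055354
  u ← -1.830000 + 0.23·(-3.055354) = -2.532731
s=1.230000, u=-2.532731:
  k1 = f(1.230000, -2.532731) = -5.174728
  k2 = f(1.345000, -3.127825) = -8.543290
  u ← -2.532731 + 0.23·(-8.543290) = -4.497688
u(1.46) ≈ -4.4977

-4.4977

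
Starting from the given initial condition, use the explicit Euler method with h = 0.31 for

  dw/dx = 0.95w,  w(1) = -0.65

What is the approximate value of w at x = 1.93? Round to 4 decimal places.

-1.4100

Euler: w_{n+1} = w_n + h·f(x_n, w_n).
x=1.000000, w=-0.650000: f=-0.617500 → w ← -0.650000 + 0.31·(-0.617500) = -0.841425
x=1.310000, w=-0.841425: f=-0.799354 → w ← -0.841425 + 0.31·(-0.799354) = -1.089225
x=1.620000, w=-1.089225: f=-1.034763 → w ← -1.089225 + 0.31·(-1.034763) = -1.410001
w(1.93) ≈ -1.4100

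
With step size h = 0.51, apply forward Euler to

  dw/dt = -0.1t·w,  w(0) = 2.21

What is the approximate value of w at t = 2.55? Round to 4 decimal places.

1.6856

Euler: w_{n+1} = w_n + h·f(t_n, w_n).
t=0.000000, w=2.210000: f=0.000000 → w ← 2.210000 + 0.51·0.000000 = 2.210000
t=0.510000, w=2.210000: f=-0.112710 → w ← 2.210000 + 0.51·(-0.112710) = 2.152518
t=1.020000, w=2.152518: f=-0.219557 → w ← 2.152518 + 0.51·(-0.219557) = 2.040544
t=1.530000, w=2.040544: f=-0.312203 → w ← 2.040544 + 0.51·(-0.312203) = 1.881320
t=2.040000, w=1.881320: f=-0.383789 → w ← 1.881320 + 0.51·(-0.383789) = 1.685588
w(2.55) ≈ 1.6856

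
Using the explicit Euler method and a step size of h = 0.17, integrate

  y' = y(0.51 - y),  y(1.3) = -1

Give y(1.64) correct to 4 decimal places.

Euler: y_{n+1} = y_n + h·f(x_n, y_n).
x=1.300000, y=-1.000000: f=-1.510000 → y ← -1.000000 + 0.17·(-1.510000) = -1.256700
x=1.470000, y=-1.256700: f=-2.220212 → y ← -1.256700 + 0.17·(-2.220212) = -1.634136
y(1.64) ≈ -1.6341

-1.6341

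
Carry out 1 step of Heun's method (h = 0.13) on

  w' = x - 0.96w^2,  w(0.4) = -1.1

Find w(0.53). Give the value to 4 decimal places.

Heun: k1 = f(x_n, w_n); k2 = f(x_n + h, w_n + h·k1); w_{n+1} = w_n + (h/2)·(k1 + k2).
x=0.400000, w=-1.100000:
  k1 = f(0.400000, -1.100000) = -0.761600
  k2 = f(0.530000, -1.199008) = -0.850115
  w ← -1.100000 + (0.13/2)·(-0.761600 + (-0.850115)) = -1.204761
w(0.53) ≈ -1.2048

-1.2048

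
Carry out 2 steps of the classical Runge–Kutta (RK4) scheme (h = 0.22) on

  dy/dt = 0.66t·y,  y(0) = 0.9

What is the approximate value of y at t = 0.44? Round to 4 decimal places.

0.9594

RK4: k1 = f(t_n, y_n); k2 = f(t_n + h/2, y_n + (h/2)·k1); k3 = f(t_n + h/2, y_n + (h/2)·k2); k4 = f(t_n + h, y_n + h·k3); y_{n+1} = y_n + (h/6)·(k1 + 2k2 + 2k3 + k4).
t=0.000000, y=0.900000:
  k1 = f(0.000000, 0.900000) = 0.000000
  k2 = f(0.110000, 0.900000) = 0.065340
  k3 = f(0.110000, 0.907187) = 0.065862
  k4 = f(0.220000, 0.914490) = 0.132784
  y ← 0.900000 + (0.22/6)·(k1 + 2k2 + 2k3 + k4) = 0.914490
t=0.220000, y=0.914490:
  k1 = f(0.220000, 0.914490) = 0.132784
  k2 = f(0.330000, 0.929096) = 0.202357
  k3 = f(0.330000, 0.936750) = 0.204024
  k4 = f(0.440000, 0.959375) = 0.278603
  y ← 0.914490 + (0.22/6)·(k1 + 2k2 + 2k3 + k4) = 0.959376
y(0.44) ≈ 0.9594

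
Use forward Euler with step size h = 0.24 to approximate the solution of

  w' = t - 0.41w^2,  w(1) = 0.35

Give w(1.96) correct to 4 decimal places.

Euler: w_{n+1} = w_n + h·f(t_n, w_n).
t=1.000000, w=0.350000: f=0.949775 → w ← 0.350000 + 0.24·0.949775 = 0.577946
t=1.240000, w=0.577946: f=1.103051 → w ← 0.577946 + 0.24·1.103051 = 0.842678
t=1.480000, w=0.842678: f=1.188856 → w ← 0.842678 + 0.24·1.188856 = 1.128004
t=1.720000, w=1.128004: f=1.198319 → w ← 1.128004 + 0.24·1.198319 = 1.415600
w(1.96) ≈ 1.4156

1.4156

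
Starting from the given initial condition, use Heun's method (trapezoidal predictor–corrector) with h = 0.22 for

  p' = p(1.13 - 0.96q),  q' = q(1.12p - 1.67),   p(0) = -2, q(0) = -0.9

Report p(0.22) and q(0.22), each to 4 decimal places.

Heun on (p,q): k1 = f(t_n, state_n); k2 = f(t_n + h, state_n + h·k1); state_{n+1} = state_n + (h/2)·(k1 + k2).
0.000000: (-2.000000, -0.900000)
  k1 = (-3.988000, 3.519000)
  predictor → (-2.877360, -0.125820)
  k2 = (-3.598965, 0.615592)
  → (-2.834566, -0.445195)
(p(0.22), q(0.22)) ≈ (-2.8346, -0.4452)

-2.8346, -0.4452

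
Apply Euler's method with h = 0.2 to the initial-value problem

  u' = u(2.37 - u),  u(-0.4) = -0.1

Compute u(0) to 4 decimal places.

Euler: u_{n+1} = u_n + h·f(x_n, u_n).
x=-0.400000, u=-0.100000: f=-0.247000 → u ← -0.100000 + 0.2·(-0.247000) = -0.149400
x=-0.200000, u=-0.149400: f=-0.376398 → u ← -0.149400 + 0.2·(-0.376398) = -0.224680
u(0) ≈ -0.2247

-0.2247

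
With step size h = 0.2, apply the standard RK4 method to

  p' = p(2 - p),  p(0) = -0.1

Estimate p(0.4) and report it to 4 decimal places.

-0.2370

RK4: k1 = f(x_n, p_n); k2 = f(x_n + h/2, p_n + (h/2)·k1); k3 = f(x_n + h/2, p_n + (h/2)·k2); k4 = f(x_n + h, p_n + h·k3); p_{n+1} = p_n + (h/6)·(k1 + 2k2 + 2k3 + k4).
x=0.000000, p=-0.100000:
  k1 = f(0.000000, -0.100000) = -0.210000
  k2 = f(0.100000, -0.121000) = -0.256641
  k3 = f(0.100000, -0.125664) = -0.267120
  k4 = f(0.200000, -0.153424) = -0.330387
  p ← -0.100000 + (0.2/6)·(k1 + 2k2 + 2k3 + k4) = -0.152930
x=0.200000, p=-0.152930:
  k1 = f(0.200000, -0.152930) = -0.329248
  k2 = f(0.300000, -0.185855) = -0.406252
  k3 = f(0.300000, -0.193555) = -0.424575
  k4 = f(0.400000, -0.237845) = -0.532261
  p ← -0.152930 + (0.2/6)·(k1 + 2k2 + 2k3 + k4) = -0.237036
p(0.4) ≈ -0.2370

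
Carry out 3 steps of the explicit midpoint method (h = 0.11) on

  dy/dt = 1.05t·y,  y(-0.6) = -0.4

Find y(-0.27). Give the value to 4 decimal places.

-0.3442

Midpoint: k1 = f(t_n, y_n); k2 = f(t_n + h/2, y_n + (h/2)·k1); y_{n+1} = y_n + h·k2.
t=-0.600000, y=-0.400000:
  k1 = f(-0.600000, -0.400000) = 0.252000
  k2 = f(-0.545000, -0.386140) = 0.220969
  y ← -0.400000 + 0.11·0.220969 = -0.375693
t=-0.490000, y=-0.375693:
  k1 = f(-0.490000, -0.375693) = 0.193294
  k2 = f(-0.435000, -0.365062) = 0.166742
  y ← -0.375693 + 0.11·0.166742 = -0.357352
t=-0.380000, y=-0.357352:
  k1 = f(-0.380000, -0.357352) = 0.142583
  k2 = f(-0.325000, -0.349510) = 0.119270
  y ← -0.357352 + 0.11·0.119270 = -0.344232
y(-0.27) ≈ -0.3442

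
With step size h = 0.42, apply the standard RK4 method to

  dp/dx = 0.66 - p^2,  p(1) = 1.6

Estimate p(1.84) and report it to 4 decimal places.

0.9619

RK4: k1 = f(x_n, p_n); k2 = f(x_n + h/2, p_n + (h/2)·k1); k3 = f(x_n + h/2, p_n + (h/2)·k2); k4 = f(x_n + h, p_n + h·k3); p_{n+1} = p_n + (h/6)·(k1 + 2k2 + 2k3 + k4).
x=1.000000, p=1.600000:
  k1 = f(1.000000, 1.600000) = -1.900000
  k2 = f(1.210000, 1.201000) = -0.782401
  k3 = f(1.210000, 1.435696) = -1.401222
  k4 = f(1.420000, 1.011487) = -0.363105
  p ← 1.600000 + (0.42/6)·(k1 + 2k2 + 2k3 + k4) = 1.135875
x=1.420000, p=1.135875:
  k1 = f(1.420000, 1.135875) = -0.630213
  k2 = f(1.630000, 1.003531) = -0.347074
  k3 = f(1.630000, 1.062990) = -0.469947
  k4 = f(1.840000, 0.938497) = -0.220777
  p ← 1.135875 + (0.42/6)·(k1 + 2k2 + 2k3 + k4) = 0.961923
p(1.84) ≈ 0.9619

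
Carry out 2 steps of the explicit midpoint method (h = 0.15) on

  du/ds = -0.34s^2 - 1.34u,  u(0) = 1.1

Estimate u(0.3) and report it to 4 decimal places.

Midpoint: k1 = f(s_n, u_n); k2 = f(s_n + h/2, u_n + (h/2)·k1); u_{n+1} = u_n + h·k2.
s=0.000000, u=1.100000:
  k1 = f(0.000000, 1.100000) = -1.474000
  k2 = f(0.075000, 0.989450) = -1.327776
  u ← 1.100000 + 0.15·(-1.327776) = 0.900834
s=0.150000, u=0.900834:
  k1 = f(0.150000, 0.900834) = -1.214767
  k2 = f(0.225000, 0.809726) = -1.102246
  u ← 0.900834 + 0.15·(-1.102246) = 0.735497
u(0.3) ≈ 0.7355

0.7355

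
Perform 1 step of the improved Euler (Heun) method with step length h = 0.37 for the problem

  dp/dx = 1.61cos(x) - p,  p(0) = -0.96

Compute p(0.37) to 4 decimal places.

-0.2052

Heun: k1 = f(x_n, p_n); k2 = f(x_n + h, p_n + h·k1); p_{n+1} = p_n + (h/2)·(k1 + k2).
x=0.000000, p=-0.960000:
  k1 = f(0.000000, -0.960000) = 2.570000
  k2 = f(0.370000, -0.009100) = 1.510147
  p ← -0.960000 + (0.37/2)·(2.570000 + 1.510147) = -0.205173
p(0.37) ≈ -0.2052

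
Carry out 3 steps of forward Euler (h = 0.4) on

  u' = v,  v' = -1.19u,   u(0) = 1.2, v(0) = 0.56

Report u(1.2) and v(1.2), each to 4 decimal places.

1.1439, -1.3647

Euler on (u,v): u_{n+1} = u_n + h·u', v_{n+1} = v_n + h·v'.
0.000000: (1.200000, 0.560000); f=(0.560000, -1.428000) → (1.424000, -0.011200)
0.400000: (1.424000, -0.011200); f=(-0.011200, -1.694560) → (1.419520, -0.689024)
0.800000: (1.419520, -0.689024); f=(-0.689024, -1.689229) → (1.143910, -1.364716)
(u(1.2), v(1.2)) ≈ (1.1439, -1.3647)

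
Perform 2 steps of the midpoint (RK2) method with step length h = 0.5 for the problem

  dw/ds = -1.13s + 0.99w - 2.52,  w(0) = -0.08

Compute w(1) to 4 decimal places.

Midpoint: k1 = f(s_n, w_n); k2 = f(s_n + h/2, w_n + (h/2)·k1); w_{n+1} = w_n + h·k2.
s=0.000000, w=-0.080000:
  k1 = f(0.000000, -0.080000) = -2.599200
  k2 = f(0.250000, -0.729800) = -3.525002
  w ← -0.080000 + 0.5·(-3.525002) = -1.842501
s=0.500000, w=-1.842501:
  k1 = f(0.500000, -1.842501) = -4.909076
  k2 = f(0.750000, -3.069770) = -6.406572
  w ← -1.842501 + 0.5·(-6.406572) = -5.045787
w(1) ≈ -5.0458

-5.0458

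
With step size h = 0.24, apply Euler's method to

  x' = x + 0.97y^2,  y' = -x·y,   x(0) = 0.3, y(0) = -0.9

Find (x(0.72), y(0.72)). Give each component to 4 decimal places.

1.1849, -0.5741

Euler on (x,y): x_{n+1} = x_n + h·x', y_{n+1} = y_n + h·y'.
0.000000: (0.300000, -0.900000); f=(1.085700, 0.270000) → (0.560568, -0.835200)
0.240000: (0.560568, -0.835200); f=(1.237200, 0.468186) → (0.857496, -0.722835)
0.480000: (0.857496, -0.722835); f=(1.364312, 0.619828) → (1.184931, -0.574076)
(x(0.72), y(0.72)) ≈ (1.1849, -0.5741)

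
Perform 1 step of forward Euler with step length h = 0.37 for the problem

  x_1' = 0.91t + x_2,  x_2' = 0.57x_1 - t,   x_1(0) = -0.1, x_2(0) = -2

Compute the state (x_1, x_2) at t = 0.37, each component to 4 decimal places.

-0.8400, -2.0211

Euler on (x_1,x_2): x_1_{n+1} = x_1_n + h·x_1', x_2_{n+1} = x_2_n + h·x_2'.
0.000000: (-0.100000, -2.000000); f=(-2.000000, -0.057000) → (-0.840000, -2.021090)
(x_1(0.37), x_2(0.37)) ≈ (-0.8400, -2.0211)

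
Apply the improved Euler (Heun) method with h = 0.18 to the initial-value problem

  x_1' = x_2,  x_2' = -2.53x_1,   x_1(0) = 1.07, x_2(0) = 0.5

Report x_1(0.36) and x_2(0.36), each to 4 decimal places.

1.0690, -0.5157

Heun on (x_1,x_2): k1 = f(t_n, state_n); k2 = f(t_n + h, state_n + h·k1); state_{n+1} = state_n + (h/2)·(k1 + k2).
0.000000: (1.070000, 0.500000)
  k1 = (0.500000, -2.707100)
  predictor → (1.160000, 0.012722)
  k2 = (0.012722, -2.934800)
  → (1.116145, -0.007771)
0.180000: (1.116145, -0.007771)
  k1 = (-0.007771, -2.823847)
  predictor → (1.114746, -0.516063)
  k2 = (-0.516063, -2.820308)
  → (1.069000, -0.515745)
(x_1(0.36), x_2(0.36)) ≈ (1.0690, -0.5157)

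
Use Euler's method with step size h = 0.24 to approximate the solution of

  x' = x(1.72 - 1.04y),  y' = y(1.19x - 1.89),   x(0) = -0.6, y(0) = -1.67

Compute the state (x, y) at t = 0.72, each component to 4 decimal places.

Euler on (x,y): x_{n+1} = x_n + h·x', y_{n+1} = y_n + h·y'.
0.000000: (-0.600000, -1.670000); f=(-2.074080, 4.348680) → (-1.097779, -0.626317)
0.240000: (-1.097779, -0.626317); f=(-2.603240, 2.001932) → (-1.722557, -0.145853)
0.480000: (-1.722557, -0.145853); f=(-3.224088, 0.574638) → (-2.496338, -0.007940)
(x(0.72), y(0.72)) ≈ (-2.4963, -0.0079)

-2.4963, -0.0079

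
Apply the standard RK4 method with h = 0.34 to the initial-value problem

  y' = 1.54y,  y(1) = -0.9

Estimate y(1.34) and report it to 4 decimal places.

RK4: k1 = f(t_n, y_n); k2 = f(t_n + h/2, y_n + (h/2)·k1); k3 = f(t_n + h/2, y_n + (h/2)·k2); k4 = f(t_n + h, y_n + h·k3); y_{n+1} = y_n + (h/6)·(k1 + 2k2 + 2k3 + k4).
t=1.000000, y=-0.900000:
  k1 = f(1.000000, -0.900000) = -1.386000
  k2 = f(1.170000, -1.135620) = -1.748855
  k3 = f(1.170000, -1.197305) = -1.843850
  k4 = f(1.340000, -1.526909) = -2.351440
  y ← -0.900000 + (0.34/6)·(k1 + 2k2 + 2k3 + k4) = -1.518961
y(1.34) ≈ -1.5190

-1.5190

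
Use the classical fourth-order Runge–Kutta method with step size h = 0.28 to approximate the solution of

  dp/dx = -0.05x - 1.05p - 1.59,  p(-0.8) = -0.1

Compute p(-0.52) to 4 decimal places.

-0.4523

RK4: k1 = f(x_n, p_n); k2 = f(x_n + h/2, p_n + (h/2)·k1); k3 = f(x_n + h/2, p_n + (h/2)·k2); k4 = f(x_n + h, p_n + h·k3); p_{n+1} = p_n + (h/6)·(k1 + 2k2 + 2k3 + k4).
x=-0.800000, p=-0.100000:
  k1 = f(-0.800000, -0.100000) = -1.445000
  k2 = f(-0.660000, -0.302300) = -1.239585
  k3 = f(-0.660000, -0.273542) = -1.269781
  k4 = f(-0.520000, -0.455539) = -1.085684
  p ← -0.100000 + (0.28/6)·(k1 + 2k2 + 2k3 + k4) = -0.452306
p(-0.52) ≈ -0.4523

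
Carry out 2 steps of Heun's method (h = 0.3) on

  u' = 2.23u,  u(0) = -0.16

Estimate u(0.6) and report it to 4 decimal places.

Heun: k1 = f(s_n, u_n); k2 = f(s_n + h, u_n + h·k1); u_{n+1} = u_n + (h/2)·(k1 + k2).
s=0.000000, u=-0.160000:
  k1 = f(0.000000, -0.160000) = -0.356800
  k2 = f(0.300000, -0.267040) = -0.595499
  u ← -0.160000 + (0.3/2)·(-0.356800 + (-0.595499)) = -0.302845
s=0.300000, u=-0.302845:
  k1 = f(0.300000, -0.302845) = -0.675344
  k2 = f(0.600000, -0.505448) = -1.127149
  u ← -0.302845 + (0.3/2)·(-0.675344 + (-1.127149)) = -0.573219
u(0.6) ≈ -0.5732

-0.5732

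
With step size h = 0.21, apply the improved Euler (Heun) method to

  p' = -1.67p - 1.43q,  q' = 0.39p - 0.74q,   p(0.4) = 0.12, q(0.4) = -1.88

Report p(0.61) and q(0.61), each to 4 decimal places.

Heun on (p,q): k1 = f(s_n, state_n); k2 = f(s_n + h, state_n + h·k1); state_{n+1} = state_n + (h/2)·(k1 + k2).
0.400000: (0.120000, -1.880000)
  k1 = (2.488000, 1.438000)
  predictor → (0.642480, -1.578020)
  k2 = (1.183627, 1.418302)
  → (0.505521, -1.580088)
(p(0.61), q(0.61)) ≈ (0.5055, -1.5801)

0.5055, -1.5801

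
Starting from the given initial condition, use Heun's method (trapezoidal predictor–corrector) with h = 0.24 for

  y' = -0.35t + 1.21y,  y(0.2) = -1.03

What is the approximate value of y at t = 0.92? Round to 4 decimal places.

Heun: k1 = f(t_n, y_n); k2 = f(t_n + h, y_n + h·k1); y_{n+1} = y_n + (h/2)·(k1 + k2).
t=0.200000, y=-1.030000:
  k1 = f(0.200000, -1.030000) = -1.316300
  k2 = f(0.440000, -1.345912) = -1.782554
  y ← -1.030000 + (0.24/2)·(-1.316300 + (-1.782554)) = -1.401862
t=0.440000, y=-1.401862:
  k1 = f(0.440000, -1.401862) = -1.850254
  k2 = f(0.680000, -1.845923) = -2.471567
  y ← -1.401862 + (0.24/2)·(-1.850254 + (-2.471567)) = -1.920481
t=0.680000, y=-1.920481:
  k1 = f(0.680000, -1.920481) = -2.561782
  k2 = f(0.920000, -2.535309) = -3.389723
  y ← -1.920481 + (0.24/2)·(-2.561782 + (-3.389723)) = -2.634662
y(0.92) ≈ -2.6347

-2.6347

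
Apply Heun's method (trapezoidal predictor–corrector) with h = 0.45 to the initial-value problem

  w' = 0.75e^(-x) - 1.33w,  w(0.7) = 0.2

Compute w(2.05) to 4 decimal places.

Heun: k1 = f(x_n, w_n); k2 = f(x_n + h, w_n + h·k1); w_{n+1} = w_n + (h/2)·(k1 + k2).
x=0.700000, w=0.200000:
  k1 = f(0.700000, 0.200000) = 0.106439
  k2 = f(1.150000, 0.247898) = -0.092226
  w ← 0.200000 + (0.45/2)·(0.106439 + (-0.092226)) = 0.203198
x=1.150000, w=0.203198:
  k1 = f(1.150000, 0.203198) = -0.032776
  k2 = f(1.600000, 0.188449) = -0.099215
  w ← 0.203198 + (0.45/2)·(-0.032776 + (-0.099215)) = 0.173500
x=1.600000, w=0.173500:
  k1 = f(1.600000, 0.173500) = -0.079333
  k2 = f(2.050000, 0.137800) = -0.086723
  w ← 0.173500 + (0.45/2)·(-0.079333 + (-0.086723)) = 0.136137
w(2.05) ≈ 0.1361

0.1361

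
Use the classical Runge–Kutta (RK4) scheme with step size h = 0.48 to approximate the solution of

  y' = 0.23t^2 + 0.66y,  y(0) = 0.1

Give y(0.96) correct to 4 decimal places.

RK4: k1 = f(t_n, y_n); k2 = f(t_n + h/2, y_n + (h/2)·k1); k3 = f(t_n + h/2, y_n + (h/2)·k2); k4 = f(t_n + h, y_n + h·k3); y_{n+1} = y_n + (h/6)·(k1 + 2k2 + 2k3 + k4).
t=0.000000, y=0.100000:
  k1 = f(0.000000, 0.100000) = 0.066000
  k2 = f(0.240000, 0.115840) = 0.089702
  k3 = f(0.240000, 0.121529) = 0.093457
  k4 = f(0.480000, 0.144859) = 0.148599
  y ← 0.100000 + (0.48/6)·(k1 + 2k2 + 2k3 + k4) = 0.146473
t=0.480000, y=0.146473:
  k1 = f(0.480000, 0.146473) = 0.149664
  k2 = f(0.720000, 0.182393) = 0.239611
  k3 = f(0.720000, 0.203980) = 0.253859
  k4 = f(0.960000, 0.268326) = 0.389063
  y ← 0.146473 + (0.48/6)·(k1 + 2k2 + 2k3 + k4) = 0.268527
y(0.96) ≈ 0.2685

0.2685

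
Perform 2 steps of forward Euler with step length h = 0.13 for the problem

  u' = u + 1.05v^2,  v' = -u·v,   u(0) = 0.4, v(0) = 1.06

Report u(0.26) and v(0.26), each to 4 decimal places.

0.8219, 0.9258

Euler on (u,v): u_{n+1} = u_n + h·u', v_{n+1} = v_n + h·v'.
0.000000: (0.400000, 1.060000); f=(1.579780, -0.424000) → (0.605371, 1.004880)
0.130000: (0.605371, 1.004880); f=(1.665644, -0.608326) → (0.821905, 0.925798)
(u(0.26), v(0.26)) ≈ (0.8219, 0.9258)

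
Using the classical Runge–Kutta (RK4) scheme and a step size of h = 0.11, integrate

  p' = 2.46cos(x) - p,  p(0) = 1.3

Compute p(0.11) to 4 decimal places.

1.4203

RK4: k1 = f(x_n, p_n); k2 = f(x_n + h/2, p_n + (h/2)·k1); k3 = f(x_n + h/2, p_n + (h/2)·k2); k4 = f(x_n + h, p_n + h·k3); p_{n+1} = p_n + (h/6)·(k1 + 2k2 + 2k3 + k4).
x=0.000000, p=1.300000:
  k1 = f(0.000000, 1.300000) = 1.160000
  k2 = f(0.055000, 1.363800) = 1.092480
  k3 = f(0.055000, 1.360086) = 1.096194
  k4 = f(0.110000, 1.420581) = 1.024551
  p ← 1.300000 + (0.11/6)·(k1 + 2k2 + 2k3 + k4) = 1.420301
p(0.11) ≈ 1.4203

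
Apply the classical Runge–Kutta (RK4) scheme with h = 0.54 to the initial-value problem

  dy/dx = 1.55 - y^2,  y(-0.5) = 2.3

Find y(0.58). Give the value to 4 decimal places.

1.2952

RK4: k1 = f(x_n, y_n); k2 = f(x_n + h/2, y_n + (h/2)·k1); k3 = f(x_n + h/2, y_n + (h/2)·k2); k4 = f(x_n + h, y_n + h·k3); y_{n+1} = y_n + (h/6)·(k1 + 2k2 + 2k3 + k4).
x=-0.500000, y=2.300000:
  k1 = f(-0.500000, 2.300000) = -3.740000
  k2 = f(-0.230000, 1.290200) = -0.114616
  k3 = f(-0.230000, 2.269054) = -3.598605
  k4 = f(0.040000, 0.356754) = 1.422727
  y ← 2.300000 + (0.54/6)·(k1 + 2k2 + 2k3 + k4) = 1.423066
x=0.040000, y=1.423066:
  k1 = f(0.040000, 1.423066) = -0.475116
  k2 = f(0.310000, 1.294784) = -0.126467
  k3 = f(0.310000, 1.388920) = -0.379098
  k4 = f(0.580000, 1.218353) = 0.065616
  y ← 1.423066 + (0.54/6)·(k1 + 2k2 + 2k3 + k4) = 1.295209
y(0.58) ≈ 1.2952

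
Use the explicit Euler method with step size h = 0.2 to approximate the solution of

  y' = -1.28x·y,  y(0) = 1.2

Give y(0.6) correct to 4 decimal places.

1.0220

Euler: y_{n+1} = y_n + h·f(x_n, y_n).
x=0.000000, y=1.200000: f=0.000000 → y ← 1.200000 + 0.2·0.000000 = 1.200000
x=0.200000, y=1.200000: f=-0.307200 → y ← 1.200000 + 0.2·(-0.307200) = 1.138560
x=0.400000, y=1.138560: f=-0.582943 → y ← 1.138560 + 0.2·(-0.582943) = 1.021971
y(0.6) ≈ 1.0220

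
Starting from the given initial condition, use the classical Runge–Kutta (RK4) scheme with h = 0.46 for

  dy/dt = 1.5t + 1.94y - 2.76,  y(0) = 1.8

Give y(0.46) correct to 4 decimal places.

2.5581

RK4: k1 = f(t_n, y_n); k2 = f(t_n + h/2, y_n + (h/2)·k1); k3 = f(t_n + h/2, y_n + (h/2)·k2); k4 = f(t_n + h, y_n + h·k3); y_{n+1} = y_n + (h/6)·(k1 + 2k2 + 2k3 + k4).
t=0.000000, y=1.800000:
  k1 = f(0.000000, 1.800000) = 0.732000
  k2 = f(0.230000, 1.968360) = 1.403618
  k3 = f(0.230000, 2.122832) = 1.703295
  k4 = f(0.460000, 2.583515) = 2.942020
  y ← 1.800000 + (0.46/6)·(k1 + 2k2 + 2k3 + k4) = 2.558068
y(0.46) ≈ 2.5581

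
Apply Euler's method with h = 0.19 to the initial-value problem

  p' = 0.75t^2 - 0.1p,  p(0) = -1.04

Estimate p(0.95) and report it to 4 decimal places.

Euler: p_{n+1} = p_n + h·f(t_n, p_n).
t=0.000000, p=-1.040000: f=0.104000 → p ← -1.040000 + 0.19·0.104000 = -1.020240
t=0.190000, p=-1.020240: f=0.129099 → p ← -1.020240 + 0.19·0.129099 = -0.995711
t=0.380000, p=-0.995711: f=0.207871 → p ← -0.995711 + 0.19·0.207871 = -0.956216
t=0.570000, p=-0.956216: f=0.339297 → p ← -0.956216 + 0.19·0.339297 = -0.891749
t=0.760000, p=-0.891749: f=0.522375 → p ← -0.891749 + 0.19·0.522375 = -0.792498
p(0.95) ≈ -0.7925

-0.7925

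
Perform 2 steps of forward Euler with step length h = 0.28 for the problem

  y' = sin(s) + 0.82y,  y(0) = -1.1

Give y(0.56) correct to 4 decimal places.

Euler: y_{n+1} = y_n + h·f(s_n, y_n).
s=0.000000, y=-1.100000: f=-0.902000 → y ← -1.100000 + 0.28·(-0.902000) = -1.352560
s=0.280000, y=-1.352560: f=-0.832744 → y ← -1.352560 + 0.28·(-0.832744) = -1.585728
y(0.56) ≈ -1.5857

-1.5857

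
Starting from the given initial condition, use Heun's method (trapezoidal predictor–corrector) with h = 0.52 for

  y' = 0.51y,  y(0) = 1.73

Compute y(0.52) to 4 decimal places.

2.2496

Heun: k1 = f(t_n, y_n); k2 = f(t_n + h, y_n + h·k1); y_{n+1} = y_n + (h/2)·(k1 + k2).
t=0.000000, y=1.730000:
  k1 = f(0.000000, 1.730000) = 0.882300
  k2 = f(0.520000, 2.188796) = 1.116286
  y ← 1.730000 + (0.52/2)·(0.882300 + 1.116286) = 2.249632
y(0.52) ≈ 2.2496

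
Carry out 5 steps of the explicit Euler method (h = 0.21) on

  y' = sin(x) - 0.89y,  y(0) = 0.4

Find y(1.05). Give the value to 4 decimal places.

Euler: y_{n+1} = y_n + h·f(x_n, y_n).
x=0.000000, y=0.400000: f=-0.356000 → y ← 0.400000 + 0.21·(-0.356000) = 0.325240
x=0.210000, y=0.325240: f=-0.081004 → y ← 0.325240 + 0.21·(-0.081004) = 0.308229
x=0.420000, y=0.308229: f=0.133436 → y ← 0.308229 + 0.21·0.133436 = 0.336251
x=0.630000, y=0.336251: f=0.289881 → y ← 0.336251 + 0.21·0.289881 = 0.397126
x=0.840000, y=0.397126: f=0.391201 → y ← 0.397126 + 0.21·0.391201 = 0.479278
y(1.05) ≈ 0.4793

0.4793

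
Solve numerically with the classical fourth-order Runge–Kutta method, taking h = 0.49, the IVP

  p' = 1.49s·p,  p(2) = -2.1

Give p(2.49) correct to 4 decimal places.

-10.5282

RK4: k1 = f(s_n, p_n); k2 = f(s_n + h/2, p_n + (h/2)·k1); k3 = f(s_n + h/2, p_n + (h/2)·k2); k4 = f(s_n + h, p_n + h·k3); p_{n+1} = p_n + (h/6)·(k1 + 2k2 + 2k3 + k4).
s=2.000000, p=-2.100000:
  k1 = f(2.000000, -2.100000) = -6.258000
  k2 = f(2.245000, -3.633210) = -12.153269
  k3 = f(2.245000, -5.077551) = -16.984662
  k4 = f(2.490000, -10.422484) = -38.668459
  p ← -2.100000 + (0.49/6)·(k1 + 2k2 + 2k3 + k4) = -10.528190
p(2.49) ≈ -10.5282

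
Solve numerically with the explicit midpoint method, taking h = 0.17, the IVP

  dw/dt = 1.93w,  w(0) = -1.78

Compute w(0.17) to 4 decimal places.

-2.4598

Midpoint: k1 = f(t_n, w_n); k2 = f(t_n + h/2, w_n + (h/2)·k1); w_{n+1} = w_n + h·k2.
t=0.000000, w=-1.780000:
  k1 = f(0.000000, -1.780000) = -3.435400
  k2 = f(0.085000, -2.072009) = -3.998977
  w ← -1.780000 + 0.17·(-3.998977) = -2.459826
w(0.17) ≈ -2.4598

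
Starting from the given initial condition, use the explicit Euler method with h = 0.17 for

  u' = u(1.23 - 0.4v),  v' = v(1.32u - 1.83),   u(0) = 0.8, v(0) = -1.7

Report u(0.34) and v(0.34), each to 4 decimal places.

1.3877, -1.3681

Euler on (u,v): u_{n+1} = u_n + h·u', v_{n+1} = v_n + h·v'.
0.000000: (0.800000, -1.700000); f=(1.528000, 1.315800) → (1.059760, -1.476314)
0.170000: (1.059760, -1.476314); f=(1.929320, 0.636464) → (1.387744, -1.368115)
(u(0.34), v(0.34)) ≈ (1.3877, -1.3681)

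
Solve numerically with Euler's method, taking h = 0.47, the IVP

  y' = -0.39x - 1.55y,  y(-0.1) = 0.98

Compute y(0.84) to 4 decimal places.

Euler: y_{n+1} = y_n + h·f(x_n, y_n).
x=-0.100000, y=0.980000: f=-1.480000 → y ← 0.980000 + 0.47·(-1.480000) = 0.284400
x=0.370000, y=0.284400: f=-0.585120 → y ← 0.284400 + 0.47·(-0.585120) = 0.009394
y(0.84) ≈ 0.0094

0.0094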